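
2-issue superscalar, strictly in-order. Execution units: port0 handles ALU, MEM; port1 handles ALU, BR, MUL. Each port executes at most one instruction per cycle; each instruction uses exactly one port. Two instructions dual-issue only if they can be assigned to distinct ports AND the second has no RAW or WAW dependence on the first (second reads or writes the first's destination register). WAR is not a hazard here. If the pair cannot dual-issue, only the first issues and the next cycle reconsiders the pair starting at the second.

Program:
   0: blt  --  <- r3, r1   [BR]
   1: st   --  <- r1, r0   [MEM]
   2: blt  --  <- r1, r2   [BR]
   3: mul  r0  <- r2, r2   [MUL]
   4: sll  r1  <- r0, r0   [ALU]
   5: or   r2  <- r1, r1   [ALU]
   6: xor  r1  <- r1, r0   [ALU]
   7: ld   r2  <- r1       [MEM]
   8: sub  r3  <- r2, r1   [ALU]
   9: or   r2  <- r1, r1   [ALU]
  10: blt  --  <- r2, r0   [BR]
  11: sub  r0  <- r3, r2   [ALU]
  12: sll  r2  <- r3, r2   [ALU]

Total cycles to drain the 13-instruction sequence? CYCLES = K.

CYCLES = 9

t=0 i0/i1:blt.BR/st.MEM ; dual
t=1 i2:blt.BR ; no-port BR/MUL
t=2 i3:mul.MUL ; RAW r0
t=3 i4:sll.ALU ; RAW r1
t=4 i5/i6:or.ALU/xor.ALU ; dual
t=5 i7:ld.MEM ; RAW r2
t=6 i8/i9:sub.ALU/or.ALU ; dual
t=7 i10/i11:blt.BR/sub.ALU ; dual
t=8 i12:sll.ALU ; tail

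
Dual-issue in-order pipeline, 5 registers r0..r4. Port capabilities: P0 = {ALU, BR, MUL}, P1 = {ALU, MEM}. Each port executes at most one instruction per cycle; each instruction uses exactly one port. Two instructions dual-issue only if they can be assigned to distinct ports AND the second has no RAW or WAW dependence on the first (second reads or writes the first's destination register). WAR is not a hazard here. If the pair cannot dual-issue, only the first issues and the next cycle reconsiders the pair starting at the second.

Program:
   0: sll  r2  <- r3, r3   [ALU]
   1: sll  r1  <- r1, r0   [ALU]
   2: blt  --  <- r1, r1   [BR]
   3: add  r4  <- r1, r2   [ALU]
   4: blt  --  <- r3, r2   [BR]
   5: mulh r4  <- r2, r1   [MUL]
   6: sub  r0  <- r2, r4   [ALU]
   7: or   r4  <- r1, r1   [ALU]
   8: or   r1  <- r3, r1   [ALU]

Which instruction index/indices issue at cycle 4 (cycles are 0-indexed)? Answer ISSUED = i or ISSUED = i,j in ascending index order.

ISSUED = 6,7

  cy0 -> i0&i1 (sll.ALU/sll.ALU) dual
  cy1 -> i2&i3 (blt.BR/add.ALU) dual
  cy2 -> i4 (blt.BR) no-port BR/MUL
  cy3 -> i5 (mulh.MUL) RAW r4
  cy4 -> i6&i7 (sub.ALU/or.ALU) dual
  cy5 -> i8 (or.ALU) tail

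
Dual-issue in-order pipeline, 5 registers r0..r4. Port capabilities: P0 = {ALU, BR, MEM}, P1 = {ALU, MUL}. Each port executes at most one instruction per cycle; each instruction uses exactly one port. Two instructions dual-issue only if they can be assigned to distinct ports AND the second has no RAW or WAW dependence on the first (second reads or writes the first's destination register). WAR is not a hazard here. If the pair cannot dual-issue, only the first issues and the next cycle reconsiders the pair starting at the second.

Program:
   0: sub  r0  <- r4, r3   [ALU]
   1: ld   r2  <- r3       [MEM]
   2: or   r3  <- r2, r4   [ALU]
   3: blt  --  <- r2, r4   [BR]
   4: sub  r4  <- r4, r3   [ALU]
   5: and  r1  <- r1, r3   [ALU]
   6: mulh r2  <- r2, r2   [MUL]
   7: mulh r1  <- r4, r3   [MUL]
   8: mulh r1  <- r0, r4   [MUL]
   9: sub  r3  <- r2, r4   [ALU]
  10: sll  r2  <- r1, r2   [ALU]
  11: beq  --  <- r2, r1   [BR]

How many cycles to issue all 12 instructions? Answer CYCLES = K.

c0: i0,i1 sub.ALU;ld.MEM  pair
c1: i2,i3 or.ALU;blt.BR  pair
c2: i4,i5 sub.ALU;and.ALU  pair
c3: i6 mulh.MUL  no-port MUL/MUL
c4: i7 mulh.MUL  no-port MUL/MUL
c5: i8,i9 mulh.MUL;sub.ALU  pair
c6: i10 sll.ALU  RAW r2
c7: i11 beq.BR  tail

CYCLES = 8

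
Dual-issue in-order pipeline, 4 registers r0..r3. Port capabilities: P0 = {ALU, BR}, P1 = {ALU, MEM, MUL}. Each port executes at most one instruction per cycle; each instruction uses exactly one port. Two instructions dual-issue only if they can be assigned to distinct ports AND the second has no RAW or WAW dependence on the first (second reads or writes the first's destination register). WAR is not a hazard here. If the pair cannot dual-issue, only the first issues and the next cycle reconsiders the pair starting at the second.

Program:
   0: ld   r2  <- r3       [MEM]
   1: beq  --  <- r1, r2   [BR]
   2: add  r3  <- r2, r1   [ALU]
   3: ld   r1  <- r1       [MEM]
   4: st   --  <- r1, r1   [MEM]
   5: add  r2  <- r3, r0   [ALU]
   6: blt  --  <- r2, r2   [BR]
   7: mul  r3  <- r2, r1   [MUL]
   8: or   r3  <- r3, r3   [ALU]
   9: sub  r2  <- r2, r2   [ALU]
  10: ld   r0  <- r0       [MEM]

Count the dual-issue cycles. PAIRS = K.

0. ld @i0  | RAW r2
1. beq/add @i1,i2  | pair
2. ld @i3  | no-port MEM/MEM
3. st/add @i4,i5  | pair
4. blt/mul @i6,i7  | pair
5. or/sub @i8,i9  | pair
6. ld @i10  | tail

PAIRS = 4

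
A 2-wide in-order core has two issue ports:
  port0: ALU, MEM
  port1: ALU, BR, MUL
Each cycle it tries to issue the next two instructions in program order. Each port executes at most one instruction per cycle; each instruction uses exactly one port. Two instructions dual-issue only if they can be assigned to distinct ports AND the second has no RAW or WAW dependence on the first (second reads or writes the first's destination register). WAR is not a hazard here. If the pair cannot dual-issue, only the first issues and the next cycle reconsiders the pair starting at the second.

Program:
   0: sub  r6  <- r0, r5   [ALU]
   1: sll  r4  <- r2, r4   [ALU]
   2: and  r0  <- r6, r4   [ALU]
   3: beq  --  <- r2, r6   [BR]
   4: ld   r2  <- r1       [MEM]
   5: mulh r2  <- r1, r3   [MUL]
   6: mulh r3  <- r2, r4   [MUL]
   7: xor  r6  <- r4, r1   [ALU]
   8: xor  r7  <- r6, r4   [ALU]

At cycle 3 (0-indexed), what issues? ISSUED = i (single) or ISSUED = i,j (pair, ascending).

ISSUED = 5

  cy0 -> i0&i1 (sub.ALU+sll.ALU) dual
  cy1 -> i2&i3 (and.ALU+beq.BR) dual
  cy2 -> i4 (ld.MEM) WAW r2
  cy3 -> i5 (mulh.MUL) no-port MUL/MUL
  cy4 -> i6&i7 (mulh.MUL+xor.ALU) dual
  cy5 -> i8 (xor.ALU) tail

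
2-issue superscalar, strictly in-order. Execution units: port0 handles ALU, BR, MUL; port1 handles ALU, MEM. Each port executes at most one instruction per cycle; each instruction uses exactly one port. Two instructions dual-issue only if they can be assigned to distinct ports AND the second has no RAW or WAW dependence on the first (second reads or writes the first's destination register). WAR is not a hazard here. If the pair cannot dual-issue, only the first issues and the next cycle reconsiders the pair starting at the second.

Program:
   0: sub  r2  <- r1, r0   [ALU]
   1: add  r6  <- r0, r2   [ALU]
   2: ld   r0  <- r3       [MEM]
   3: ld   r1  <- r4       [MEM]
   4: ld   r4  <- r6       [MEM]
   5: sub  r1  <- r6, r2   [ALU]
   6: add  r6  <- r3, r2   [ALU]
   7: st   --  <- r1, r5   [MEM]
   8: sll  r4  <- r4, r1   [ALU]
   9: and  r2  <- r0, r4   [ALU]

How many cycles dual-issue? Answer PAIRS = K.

0. sub @i0  | RAW r2
1. add/ld @i1&i2  | dual
2. ld @i3  | no-port MEM/MEM
3. ld/sub @i4&i5  | dual
4. add/st @i6&i7  | dual
5. sll @i8  | RAW r4
6. and @i9  | tail

PAIRS = 3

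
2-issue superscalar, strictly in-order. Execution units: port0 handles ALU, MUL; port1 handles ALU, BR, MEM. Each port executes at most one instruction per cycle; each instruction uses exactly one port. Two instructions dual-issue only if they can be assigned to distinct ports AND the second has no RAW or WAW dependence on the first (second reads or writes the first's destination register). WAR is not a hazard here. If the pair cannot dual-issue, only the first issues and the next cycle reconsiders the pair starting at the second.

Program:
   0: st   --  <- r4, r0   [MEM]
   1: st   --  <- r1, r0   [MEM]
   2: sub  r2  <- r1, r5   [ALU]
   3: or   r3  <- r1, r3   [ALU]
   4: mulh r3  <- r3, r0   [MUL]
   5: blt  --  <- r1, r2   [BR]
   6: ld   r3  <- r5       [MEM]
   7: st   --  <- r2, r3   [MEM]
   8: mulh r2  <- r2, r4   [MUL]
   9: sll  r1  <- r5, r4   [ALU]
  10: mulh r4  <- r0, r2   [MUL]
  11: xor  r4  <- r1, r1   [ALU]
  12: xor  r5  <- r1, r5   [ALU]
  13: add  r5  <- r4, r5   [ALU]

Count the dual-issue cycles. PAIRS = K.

PAIRS = 5

[0] i0  st.MEM  -- no-port MEM/MEM
[1] i1/i2  st.MEM sub.ALU  -- dual
[2] i3  or.ALU  -- RAW+WAW r3
[3] i4/i5  mulh.MUL blt.BR  -- dual
[4] i6  ld.MEM  -- no-port MEM/MEM
[5] i7/i8  st.MEM mulh.MUL  -- dual
[6] i9/i10  sll.ALU mulh.MUL  -- dual
[7] i11/i12  xor.ALU xor.ALU  -- dual
[8] i13  add.ALU  -- tail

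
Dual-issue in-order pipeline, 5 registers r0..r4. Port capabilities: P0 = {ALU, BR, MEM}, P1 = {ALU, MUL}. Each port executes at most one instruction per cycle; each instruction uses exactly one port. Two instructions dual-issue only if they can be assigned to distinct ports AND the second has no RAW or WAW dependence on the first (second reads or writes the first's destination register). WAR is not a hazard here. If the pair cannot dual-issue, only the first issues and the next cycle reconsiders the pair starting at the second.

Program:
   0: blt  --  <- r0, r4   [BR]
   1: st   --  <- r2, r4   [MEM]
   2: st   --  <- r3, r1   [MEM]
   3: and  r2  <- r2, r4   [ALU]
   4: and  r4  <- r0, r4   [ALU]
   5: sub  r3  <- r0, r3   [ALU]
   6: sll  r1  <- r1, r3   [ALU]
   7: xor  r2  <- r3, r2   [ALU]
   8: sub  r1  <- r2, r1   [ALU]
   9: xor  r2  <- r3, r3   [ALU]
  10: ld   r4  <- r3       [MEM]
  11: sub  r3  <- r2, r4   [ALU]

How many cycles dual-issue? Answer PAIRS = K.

#0 head=0: blt.BR i0 no-port BR/MEM
#1 head=1: st.MEM i1 no-port MEM/MEM
#2 head=2: st.MEM and.ALU i2+i3 pair
#3 head=4: and.ALU sub.ALU i4+i5 pair
#4 head=6: sll.ALU xor.ALU i6+i7 pair
#5 head=8: sub.ALU xor.ALU i8+i9 pair
#6 head=10: ld.MEM i10 RAW r4
#7 head=11: sub.ALU i11 tail

PAIRS = 4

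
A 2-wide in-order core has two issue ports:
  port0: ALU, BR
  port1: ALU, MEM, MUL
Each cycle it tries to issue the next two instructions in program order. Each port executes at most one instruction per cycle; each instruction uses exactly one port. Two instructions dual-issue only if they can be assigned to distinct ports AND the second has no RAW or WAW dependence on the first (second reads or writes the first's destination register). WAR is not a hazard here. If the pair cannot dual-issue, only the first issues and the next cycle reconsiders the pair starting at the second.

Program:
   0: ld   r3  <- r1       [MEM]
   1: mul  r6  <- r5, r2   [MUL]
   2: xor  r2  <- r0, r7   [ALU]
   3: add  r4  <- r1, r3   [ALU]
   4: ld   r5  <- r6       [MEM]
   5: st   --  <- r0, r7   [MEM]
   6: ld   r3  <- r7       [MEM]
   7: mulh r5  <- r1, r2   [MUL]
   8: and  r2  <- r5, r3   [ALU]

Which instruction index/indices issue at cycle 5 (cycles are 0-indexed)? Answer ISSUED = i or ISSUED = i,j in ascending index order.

ISSUED = 7

#0 head=0: ld i0 no-port MEM/MUL
#1 head=1: mul xor i1+i2 2-wide
#2 head=3: add ld i3+i4 2-wide
#3 head=5: st i5 no-port MEM/MEM
#4 head=6: ld i6 no-port MEM/MUL
#5 head=7: mulh i7 RAW r5
#6 head=8: and i8 tail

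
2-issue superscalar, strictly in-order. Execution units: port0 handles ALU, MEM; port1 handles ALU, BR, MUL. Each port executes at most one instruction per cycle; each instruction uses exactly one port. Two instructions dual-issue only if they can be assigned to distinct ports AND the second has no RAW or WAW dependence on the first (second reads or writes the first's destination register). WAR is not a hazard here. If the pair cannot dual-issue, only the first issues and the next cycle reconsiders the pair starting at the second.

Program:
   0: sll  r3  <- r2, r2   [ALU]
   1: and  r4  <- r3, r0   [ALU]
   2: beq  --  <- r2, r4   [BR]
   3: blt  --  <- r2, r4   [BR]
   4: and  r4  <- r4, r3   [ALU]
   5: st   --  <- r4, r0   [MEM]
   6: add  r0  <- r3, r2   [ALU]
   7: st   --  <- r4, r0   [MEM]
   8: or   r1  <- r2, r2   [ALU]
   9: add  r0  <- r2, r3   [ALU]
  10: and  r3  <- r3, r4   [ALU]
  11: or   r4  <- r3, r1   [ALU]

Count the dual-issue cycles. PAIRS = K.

[0] i0  sll  -- RAW r3
[1] i1  and  -- RAW r4
[2] i2  beq  -- no-port BR/BR
[3] i3,i4  blt+and  -- pair
[4] i5,i6  st+add  -- pair
[5] i7,i8  st+or  -- pair
[6] i9,i10  add+and  -- pair
[7] i11  or  -- tail

PAIRS = 4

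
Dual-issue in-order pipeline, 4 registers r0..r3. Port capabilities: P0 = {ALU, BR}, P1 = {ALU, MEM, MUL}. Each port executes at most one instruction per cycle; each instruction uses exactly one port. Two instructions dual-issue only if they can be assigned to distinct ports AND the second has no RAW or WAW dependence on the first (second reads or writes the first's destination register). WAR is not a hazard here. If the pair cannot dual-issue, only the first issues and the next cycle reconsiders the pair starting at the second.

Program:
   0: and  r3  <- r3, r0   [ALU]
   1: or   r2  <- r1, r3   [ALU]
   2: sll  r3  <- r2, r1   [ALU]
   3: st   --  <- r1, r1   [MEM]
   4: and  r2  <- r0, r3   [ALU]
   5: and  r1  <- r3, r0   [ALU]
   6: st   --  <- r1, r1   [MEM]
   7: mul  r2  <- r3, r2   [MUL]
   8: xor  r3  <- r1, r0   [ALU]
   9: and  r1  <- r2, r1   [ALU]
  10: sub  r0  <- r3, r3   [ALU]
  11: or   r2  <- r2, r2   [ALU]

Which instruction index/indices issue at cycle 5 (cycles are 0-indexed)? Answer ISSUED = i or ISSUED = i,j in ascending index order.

  cy0 -> i0 (and.ALU) RAW r3
  cy1 -> i1 (or.ALU) RAW r2
  cy2 -> i2/i3 (sll.ALU;st.MEM) dual
  cy3 -> i4/i5 (and.ALU;and.ALU) dual
  cy4 -> i6 (st.MEM) no-port MEM/MUL
  cy5 -> i7/i8 (mul.MUL;xor.ALU) dual
  cy6 -> i9/i10 (and.ALU;sub.ALU) dual
  cy7 -> i11 (or.ALU) tail

ISSUED = 7,8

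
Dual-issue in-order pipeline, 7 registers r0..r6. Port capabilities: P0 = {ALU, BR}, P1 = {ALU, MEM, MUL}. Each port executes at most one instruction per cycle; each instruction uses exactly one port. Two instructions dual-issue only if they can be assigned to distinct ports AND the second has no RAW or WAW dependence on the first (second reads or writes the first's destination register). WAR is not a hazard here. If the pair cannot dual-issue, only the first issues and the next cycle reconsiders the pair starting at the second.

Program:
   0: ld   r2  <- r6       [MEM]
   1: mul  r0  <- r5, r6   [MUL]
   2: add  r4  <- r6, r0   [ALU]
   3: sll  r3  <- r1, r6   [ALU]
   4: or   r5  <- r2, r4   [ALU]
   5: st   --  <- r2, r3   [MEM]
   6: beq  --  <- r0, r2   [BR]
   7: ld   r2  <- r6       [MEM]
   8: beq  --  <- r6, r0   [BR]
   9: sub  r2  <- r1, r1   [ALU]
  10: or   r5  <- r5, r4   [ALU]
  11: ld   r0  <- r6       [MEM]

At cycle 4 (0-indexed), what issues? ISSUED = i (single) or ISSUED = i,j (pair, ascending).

ISSUED = 6,7

#0 head=0: ld i0 no-port MEM/MUL
#1 head=1: mul i1 RAW r0
#2 head=2: add/sll i2,i3 dual
#3 head=4: or/st i4,i5 dual
#4 head=6: beq/ld i6,i7 dual
#5 head=8: beq/sub i8,i9 dual
#6 head=10: or/ld i10,i11 dual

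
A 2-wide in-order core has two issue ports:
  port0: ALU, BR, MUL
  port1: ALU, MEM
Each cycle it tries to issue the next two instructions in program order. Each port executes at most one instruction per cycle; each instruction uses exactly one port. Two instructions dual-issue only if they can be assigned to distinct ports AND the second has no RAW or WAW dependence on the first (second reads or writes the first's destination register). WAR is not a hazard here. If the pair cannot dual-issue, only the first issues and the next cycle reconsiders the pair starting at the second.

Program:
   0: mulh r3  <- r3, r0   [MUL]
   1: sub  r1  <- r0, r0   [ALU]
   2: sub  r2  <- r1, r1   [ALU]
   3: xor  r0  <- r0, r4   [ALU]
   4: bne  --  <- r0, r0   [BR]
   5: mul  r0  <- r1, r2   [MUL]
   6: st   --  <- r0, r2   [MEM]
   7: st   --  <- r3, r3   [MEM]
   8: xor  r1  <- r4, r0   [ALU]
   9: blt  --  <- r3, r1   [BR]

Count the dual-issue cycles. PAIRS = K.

c0: i0+i1 mulh.MUL/sub.ALU  2-wide
c1: i2+i3 sub.ALU/xor.ALU  2-wide
c2: i4 bne.BR  no-port BR/MUL
c3: i5 mul.MUL  RAW r0
c4: i6 st.MEM  no-port MEM/MEM
c5: i7+i8 st.MEM/xor.ALU  2-wide
c6: i9 blt.BR  tail

PAIRS = 3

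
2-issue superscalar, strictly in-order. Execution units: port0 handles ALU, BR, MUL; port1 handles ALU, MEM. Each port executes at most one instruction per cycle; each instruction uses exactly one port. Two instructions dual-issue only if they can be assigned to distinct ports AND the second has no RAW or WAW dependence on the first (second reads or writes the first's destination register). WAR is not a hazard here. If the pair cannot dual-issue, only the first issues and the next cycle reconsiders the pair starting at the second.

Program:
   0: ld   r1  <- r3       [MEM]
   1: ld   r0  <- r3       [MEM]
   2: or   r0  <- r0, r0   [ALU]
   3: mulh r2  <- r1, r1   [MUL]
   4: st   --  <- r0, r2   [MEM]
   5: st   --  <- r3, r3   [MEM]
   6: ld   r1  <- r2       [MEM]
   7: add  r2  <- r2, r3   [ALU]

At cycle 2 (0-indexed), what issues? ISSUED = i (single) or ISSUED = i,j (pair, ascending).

ISSUED = 2,3

[0] i0  ld  -- no-port MEM/MEM
[1] i1  ld  -- RAW+WAW r0
[2] i2,i3  or mulh  -- pair
[3] i4  st  -- no-port MEM/MEM
[4] i5  st  -- no-port MEM/MEM
[5] i6,i7  ld add  -- pair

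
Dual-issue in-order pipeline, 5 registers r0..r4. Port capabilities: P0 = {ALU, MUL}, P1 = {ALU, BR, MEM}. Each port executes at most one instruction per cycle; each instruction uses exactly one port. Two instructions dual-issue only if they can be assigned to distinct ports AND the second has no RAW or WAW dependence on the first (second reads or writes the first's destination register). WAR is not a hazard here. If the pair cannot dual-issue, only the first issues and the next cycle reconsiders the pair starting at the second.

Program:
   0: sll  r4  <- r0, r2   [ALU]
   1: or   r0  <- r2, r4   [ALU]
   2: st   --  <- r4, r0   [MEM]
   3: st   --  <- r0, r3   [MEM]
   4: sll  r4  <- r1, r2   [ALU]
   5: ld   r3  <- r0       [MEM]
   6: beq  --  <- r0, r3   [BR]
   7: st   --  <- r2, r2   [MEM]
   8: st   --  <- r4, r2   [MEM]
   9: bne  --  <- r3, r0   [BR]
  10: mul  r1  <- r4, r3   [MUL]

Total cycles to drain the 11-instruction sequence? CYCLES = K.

CYCLES = 9

t=0 i0:sll ; RAW r4
t=1 i1:or ; RAW r0
t=2 i2:st ; no-port MEM/MEM
t=3 i3/i4:st/sll ; 2-wide
t=4 i5:ld ; no-port MEM/BR
t=5 i6:beq ; no-port BR/MEM
t=6 i7:st ; no-port MEM/MEM
t=7 i8:st ; no-port MEM/BR
t=8 i9/i10:bne/mul ; 2-wide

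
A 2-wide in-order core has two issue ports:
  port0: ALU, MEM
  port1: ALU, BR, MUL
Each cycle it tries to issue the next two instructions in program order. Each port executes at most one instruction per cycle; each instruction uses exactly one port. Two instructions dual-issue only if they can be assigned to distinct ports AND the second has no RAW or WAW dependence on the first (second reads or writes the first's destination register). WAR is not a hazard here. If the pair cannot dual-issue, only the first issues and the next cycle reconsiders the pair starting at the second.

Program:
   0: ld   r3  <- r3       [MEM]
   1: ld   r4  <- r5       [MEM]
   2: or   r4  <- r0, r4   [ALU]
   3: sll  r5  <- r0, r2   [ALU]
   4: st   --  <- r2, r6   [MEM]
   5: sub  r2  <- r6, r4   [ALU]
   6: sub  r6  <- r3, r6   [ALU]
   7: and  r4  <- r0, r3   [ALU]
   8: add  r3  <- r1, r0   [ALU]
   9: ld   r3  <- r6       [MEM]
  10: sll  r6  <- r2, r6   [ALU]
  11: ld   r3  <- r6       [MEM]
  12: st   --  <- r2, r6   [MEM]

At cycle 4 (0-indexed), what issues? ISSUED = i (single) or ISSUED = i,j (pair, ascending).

ISSUED = 6,7

  cy0 -> i0 (ld.MEM) no-port MEM/MEM
  cy1 -> i1 (ld.MEM) RAW+WAW r4
  cy2 -> i2&i3 (or.ALU+sll.ALU) dual
  cy3 -> i4&i5 (st.MEM+sub.ALU) dual
  cy4 -> i6&i7 (sub.ALU+and.ALU) dual
  cy5 -> i8 (add.ALU) WAW r3
  cy6 -> i9&i10 (ld.MEM+sll.ALU) dual
  cy7 -> i11 (ld.MEM) no-port MEM/MEM
  cy8 -> i12 (st.MEM) tail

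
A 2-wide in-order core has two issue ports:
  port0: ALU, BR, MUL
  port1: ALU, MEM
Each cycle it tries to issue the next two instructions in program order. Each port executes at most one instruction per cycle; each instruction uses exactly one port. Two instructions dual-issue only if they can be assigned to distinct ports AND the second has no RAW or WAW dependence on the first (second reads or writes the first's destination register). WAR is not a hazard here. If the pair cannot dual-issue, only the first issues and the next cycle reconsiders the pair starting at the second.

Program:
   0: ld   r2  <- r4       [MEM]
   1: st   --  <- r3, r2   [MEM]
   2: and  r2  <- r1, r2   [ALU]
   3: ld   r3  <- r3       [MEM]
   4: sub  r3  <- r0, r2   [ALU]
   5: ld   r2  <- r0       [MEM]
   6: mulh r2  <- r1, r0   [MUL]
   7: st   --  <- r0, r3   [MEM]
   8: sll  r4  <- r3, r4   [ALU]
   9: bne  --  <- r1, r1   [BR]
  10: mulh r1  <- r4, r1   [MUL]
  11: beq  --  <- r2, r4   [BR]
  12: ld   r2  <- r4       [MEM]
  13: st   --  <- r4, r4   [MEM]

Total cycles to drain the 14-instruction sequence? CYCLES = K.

CYCLES = 9

c0: i0 ld  no-port MEM/MEM
c1: i1+i2 st+and  dual
c2: i3 ld  WAW r3
c3: i4+i5 sub+ld  dual
c4: i6+i7 mulh+st  dual
c5: i8+i9 sll+bne  dual
c6: i10 mulh  no-port MUL/BR
c7: i11+i12 beq+ld  dual
c8: i13 st  tail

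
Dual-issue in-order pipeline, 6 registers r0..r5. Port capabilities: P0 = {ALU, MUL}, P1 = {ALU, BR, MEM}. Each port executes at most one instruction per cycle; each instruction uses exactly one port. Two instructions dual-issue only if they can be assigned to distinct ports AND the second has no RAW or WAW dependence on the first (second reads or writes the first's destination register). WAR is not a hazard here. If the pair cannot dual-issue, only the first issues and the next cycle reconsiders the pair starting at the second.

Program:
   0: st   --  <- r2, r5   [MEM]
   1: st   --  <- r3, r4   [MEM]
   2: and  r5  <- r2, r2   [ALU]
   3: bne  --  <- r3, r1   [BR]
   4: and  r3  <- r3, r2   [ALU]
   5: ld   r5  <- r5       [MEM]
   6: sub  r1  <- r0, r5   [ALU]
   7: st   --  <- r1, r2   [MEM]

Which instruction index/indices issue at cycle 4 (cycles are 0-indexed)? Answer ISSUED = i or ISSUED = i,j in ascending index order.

  cy0 -> i0 (st.MEM) no-port MEM/MEM
  cy1 -> i1/i2 (st.MEM;and.ALU) 2-wide
  cy2 -> i3/i4 (bne.BR;and.ALU) 2-wide
  cy3 -> i5 (ld.MEM) RAW r5
  cy4 -> i6 (sub.ALU) RAW r1
  cy5 -> i7 (st.MEM) tail

ISSUED = 6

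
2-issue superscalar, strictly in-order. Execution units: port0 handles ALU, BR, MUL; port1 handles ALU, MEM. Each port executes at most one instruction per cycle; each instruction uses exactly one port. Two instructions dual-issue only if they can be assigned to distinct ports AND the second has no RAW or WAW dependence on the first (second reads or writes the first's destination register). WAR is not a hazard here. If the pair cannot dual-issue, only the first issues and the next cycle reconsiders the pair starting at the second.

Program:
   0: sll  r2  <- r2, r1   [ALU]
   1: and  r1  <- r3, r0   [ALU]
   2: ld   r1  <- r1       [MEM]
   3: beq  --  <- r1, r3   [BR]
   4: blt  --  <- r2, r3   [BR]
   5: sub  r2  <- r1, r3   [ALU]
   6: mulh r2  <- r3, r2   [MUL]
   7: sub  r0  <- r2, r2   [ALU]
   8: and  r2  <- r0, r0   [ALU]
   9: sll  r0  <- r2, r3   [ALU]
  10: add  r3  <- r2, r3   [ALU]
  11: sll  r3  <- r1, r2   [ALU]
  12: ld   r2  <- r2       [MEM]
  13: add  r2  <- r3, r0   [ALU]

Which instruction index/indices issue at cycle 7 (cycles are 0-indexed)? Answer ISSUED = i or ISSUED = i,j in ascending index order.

[0] i0,i1  sll.ALU and.ALU  -- dual
[1] i2  ld.MEM  -- RAW r1
[2] i3  beq.BR  -- no-port BR/BR
[3] i4,i5  blt.BR sub.ALU  -- dual
[4] i6  mulh.MUL  -- RAW r2
[5] i7  sub.ALU  -- RAW r0
[6] i8  and.ALU  -- RAW r2
[7] i9,i10  sll.ALU add.ALU  -- dual
[8] i11,i12  sll.ALU ld.MEM  -- dual
[9] i13  add.ALU  -- tail

ISSUED = 9,10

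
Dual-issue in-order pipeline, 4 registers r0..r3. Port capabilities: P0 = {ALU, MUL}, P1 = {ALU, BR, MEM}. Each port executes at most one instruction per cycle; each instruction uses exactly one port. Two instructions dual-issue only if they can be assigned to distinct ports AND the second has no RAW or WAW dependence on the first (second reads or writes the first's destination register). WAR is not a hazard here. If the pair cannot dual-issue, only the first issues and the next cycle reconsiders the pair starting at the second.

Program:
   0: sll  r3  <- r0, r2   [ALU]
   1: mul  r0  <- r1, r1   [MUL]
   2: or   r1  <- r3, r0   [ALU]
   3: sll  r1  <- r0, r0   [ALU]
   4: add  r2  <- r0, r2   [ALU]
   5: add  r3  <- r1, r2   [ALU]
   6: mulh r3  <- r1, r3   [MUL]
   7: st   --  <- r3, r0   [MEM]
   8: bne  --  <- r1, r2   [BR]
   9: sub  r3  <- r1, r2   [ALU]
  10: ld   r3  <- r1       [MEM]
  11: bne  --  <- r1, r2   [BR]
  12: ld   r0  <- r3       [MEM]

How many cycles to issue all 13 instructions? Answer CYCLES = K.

CYCLES = 10

t=0 i0+i1:sll/mul ; dual
t=1 i2:or ; WAW r1
t=2 i3+i4:sll/add ; dual
t=3 i5:add ; RAW+WAW r3
t=4 i6:mulh ; RAW r3
t=5 i7:st ; no-port MEM/BR
t=6 i8+i9:bne/sub ; dual
t=7 i10:ld ; no-port MEM/BR
t=8 i11:bne ; no-port BR/MEM
t=9 i12:ld ; tail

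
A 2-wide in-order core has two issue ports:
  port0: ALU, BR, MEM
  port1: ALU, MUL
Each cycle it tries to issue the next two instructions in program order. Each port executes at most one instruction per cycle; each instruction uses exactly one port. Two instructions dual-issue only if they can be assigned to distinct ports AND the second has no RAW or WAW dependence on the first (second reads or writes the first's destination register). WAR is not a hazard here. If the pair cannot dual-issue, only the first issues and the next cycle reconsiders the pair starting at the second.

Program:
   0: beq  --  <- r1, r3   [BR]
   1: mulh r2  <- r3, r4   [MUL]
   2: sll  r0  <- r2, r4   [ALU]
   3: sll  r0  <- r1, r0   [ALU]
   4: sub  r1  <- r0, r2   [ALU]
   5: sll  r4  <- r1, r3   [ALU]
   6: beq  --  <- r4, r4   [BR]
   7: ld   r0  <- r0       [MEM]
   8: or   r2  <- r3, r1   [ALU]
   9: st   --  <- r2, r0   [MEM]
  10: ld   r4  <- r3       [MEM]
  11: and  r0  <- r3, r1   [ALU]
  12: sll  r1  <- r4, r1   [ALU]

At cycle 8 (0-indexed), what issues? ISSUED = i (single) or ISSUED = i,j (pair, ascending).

t=0 i0,i1:beq+mulh ; dual
t=1 i2:sll ; RAW+WAW r0
t=2 i3:sll ; RAW r0
t=3 i4:sub ; RAW r1
t=4 i5:sll ; RAW r4
t=5 i6:beq ; no-port BR/MEM
t=6 i7,i8:ld+or ; dual
t=7 i9:st ; no-port MEM/MEM
t=8 i10,i11:ld+and ; dual
t=9 i12:sll ; tail

ISSUED = 10,11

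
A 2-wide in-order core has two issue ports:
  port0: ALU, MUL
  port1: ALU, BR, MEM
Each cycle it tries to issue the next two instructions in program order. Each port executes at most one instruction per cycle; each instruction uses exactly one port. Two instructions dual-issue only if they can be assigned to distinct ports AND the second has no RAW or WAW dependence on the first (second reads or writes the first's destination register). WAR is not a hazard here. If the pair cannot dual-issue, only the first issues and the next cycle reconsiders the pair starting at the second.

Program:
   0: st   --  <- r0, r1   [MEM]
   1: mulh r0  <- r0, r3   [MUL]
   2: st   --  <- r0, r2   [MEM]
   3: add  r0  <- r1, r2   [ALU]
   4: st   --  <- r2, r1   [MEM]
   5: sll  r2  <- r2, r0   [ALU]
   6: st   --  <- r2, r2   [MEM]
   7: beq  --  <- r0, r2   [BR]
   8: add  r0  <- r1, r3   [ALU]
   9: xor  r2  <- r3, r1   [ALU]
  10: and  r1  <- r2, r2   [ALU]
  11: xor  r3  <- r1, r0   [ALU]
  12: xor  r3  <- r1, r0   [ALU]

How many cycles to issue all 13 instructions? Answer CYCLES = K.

CYCLES = 9

c0: i0/i1 st.MEM+mulh.MUL  2-wide
c1: i2/i3 st.MEM+add.ALU  2-wide
c2: i4/i5 st.MEM+sll.ALU  2-wide
c3: i6 st.MEM  no-port MEM/BR
c4: i7/i8 beq.BR+add.ALU  2-wide
c5: i9 xor.ALU  RAW r2
c6: i10 and.ALU  RAW r1
c7: i11 xor.ALU  WAW r3
c8: i12 xor.ALU  tail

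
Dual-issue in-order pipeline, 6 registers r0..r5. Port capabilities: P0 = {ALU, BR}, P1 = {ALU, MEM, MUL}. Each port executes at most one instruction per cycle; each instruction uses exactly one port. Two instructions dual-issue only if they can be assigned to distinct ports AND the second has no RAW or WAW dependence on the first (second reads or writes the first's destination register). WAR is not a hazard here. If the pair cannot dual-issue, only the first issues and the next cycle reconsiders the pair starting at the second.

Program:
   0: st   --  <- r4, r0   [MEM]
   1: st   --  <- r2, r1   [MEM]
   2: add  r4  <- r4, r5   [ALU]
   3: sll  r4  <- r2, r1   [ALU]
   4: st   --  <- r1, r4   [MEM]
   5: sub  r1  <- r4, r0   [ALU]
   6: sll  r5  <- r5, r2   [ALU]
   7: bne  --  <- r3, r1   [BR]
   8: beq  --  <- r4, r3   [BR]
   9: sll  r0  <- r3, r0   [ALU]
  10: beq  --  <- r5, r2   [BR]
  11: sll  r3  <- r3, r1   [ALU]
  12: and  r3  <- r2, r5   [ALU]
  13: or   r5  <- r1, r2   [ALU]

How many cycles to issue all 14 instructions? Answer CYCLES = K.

CYCLES = 8

0. st @i0  | no-port MEM/MEM
1. st add @i1,i2  | 2-wide
2. sll @i3  | RAW r4
3. st sub @i4,i5  | 2-wide
4. sll bne @i6,i7  | 2-wide
5. beq sll @i8,i9  | 2-wide
6. beq sll @i10,i11  | 2-wide
7. and or @i12,i13  | 2-wide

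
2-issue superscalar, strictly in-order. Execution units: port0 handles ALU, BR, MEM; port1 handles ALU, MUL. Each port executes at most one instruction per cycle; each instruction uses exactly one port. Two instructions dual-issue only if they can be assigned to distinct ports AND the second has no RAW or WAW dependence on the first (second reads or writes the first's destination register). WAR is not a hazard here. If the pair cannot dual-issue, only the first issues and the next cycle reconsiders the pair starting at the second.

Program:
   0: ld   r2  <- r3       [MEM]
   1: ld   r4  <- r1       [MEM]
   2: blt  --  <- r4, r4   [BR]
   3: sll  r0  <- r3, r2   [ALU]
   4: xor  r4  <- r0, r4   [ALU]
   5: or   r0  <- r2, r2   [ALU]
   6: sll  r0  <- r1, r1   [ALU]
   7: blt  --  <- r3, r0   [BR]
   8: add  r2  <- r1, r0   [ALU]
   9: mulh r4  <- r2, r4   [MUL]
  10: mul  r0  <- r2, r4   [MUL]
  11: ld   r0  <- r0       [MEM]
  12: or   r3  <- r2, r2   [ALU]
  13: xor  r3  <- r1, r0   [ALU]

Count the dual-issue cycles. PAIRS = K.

0. ld @i0  | no-port MEM/MEM
1. ld @i1  | no-port MEM/BR
2. blt;sll @i2&i3  | dual
3. xor;or @i4&i5  | dual
4. sll @i6  | RAW r0
5. blt;add @i7&i8  | dual
6. mulh @i9  | no-port MUL/MUL
7. mul @i10  | RAW+WAW r0
8. ld;or @i11&i12  | dual
9. xor @i13  | tail

PAIRS = 4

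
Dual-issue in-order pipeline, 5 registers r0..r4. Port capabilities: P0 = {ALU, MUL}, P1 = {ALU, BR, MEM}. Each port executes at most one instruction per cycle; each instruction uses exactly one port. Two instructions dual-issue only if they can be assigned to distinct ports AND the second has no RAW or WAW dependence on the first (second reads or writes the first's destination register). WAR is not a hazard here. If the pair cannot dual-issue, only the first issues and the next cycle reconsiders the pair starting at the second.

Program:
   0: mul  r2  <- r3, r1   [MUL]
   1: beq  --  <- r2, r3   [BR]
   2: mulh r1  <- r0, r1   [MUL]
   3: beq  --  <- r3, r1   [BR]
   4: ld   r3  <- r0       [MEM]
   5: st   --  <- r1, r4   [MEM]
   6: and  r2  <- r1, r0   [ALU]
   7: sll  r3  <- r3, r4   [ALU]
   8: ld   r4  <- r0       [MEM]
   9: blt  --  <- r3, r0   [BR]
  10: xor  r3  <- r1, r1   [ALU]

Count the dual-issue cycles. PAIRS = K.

[0] i0  mul.MUL  -- RAW r2
[1] i1+i2  beq.BR+mulh.MUL  -- pair
[2] i3  beq.BR  -- no-port BR/MEM
[3] i4  ld.MEM  -- no-port MEM/MEM
[4] i5+i6  st.MEM+and.ALU  -- pair
[5] i7+i8  sll.ALU+ld.MEM  -- pair
[6] i9+i10  blt.BR+xor.ALU  -- pair

PAIRS = 4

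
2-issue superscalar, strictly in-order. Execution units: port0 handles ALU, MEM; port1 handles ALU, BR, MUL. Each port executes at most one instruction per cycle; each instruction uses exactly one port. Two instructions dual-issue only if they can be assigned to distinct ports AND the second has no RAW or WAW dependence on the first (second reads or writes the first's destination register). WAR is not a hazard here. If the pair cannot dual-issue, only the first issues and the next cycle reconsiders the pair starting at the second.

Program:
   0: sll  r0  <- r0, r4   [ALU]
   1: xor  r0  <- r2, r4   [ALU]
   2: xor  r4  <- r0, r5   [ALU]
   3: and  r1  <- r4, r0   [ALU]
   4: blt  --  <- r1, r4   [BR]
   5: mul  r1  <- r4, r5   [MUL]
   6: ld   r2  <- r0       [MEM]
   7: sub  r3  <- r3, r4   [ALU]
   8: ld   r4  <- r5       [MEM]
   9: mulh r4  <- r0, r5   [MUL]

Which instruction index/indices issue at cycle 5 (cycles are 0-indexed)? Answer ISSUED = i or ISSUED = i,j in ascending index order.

c0: i0 sll.ALU  WAW r0
c1: i1 xor.ALU  RAW r0
c2: i2 xor.ALU  RAW r4
c3: i3 and.ALU  RAW r1
c4: i4 blt.BR  no-port BR/MUL
c5: i5,i6 mul.MUL ld.MEM  dual
c6: i7,i8 sub.ALU ld.MEM  dual
c7: i9 mulh.MUL  tail

ISSUED = 5,6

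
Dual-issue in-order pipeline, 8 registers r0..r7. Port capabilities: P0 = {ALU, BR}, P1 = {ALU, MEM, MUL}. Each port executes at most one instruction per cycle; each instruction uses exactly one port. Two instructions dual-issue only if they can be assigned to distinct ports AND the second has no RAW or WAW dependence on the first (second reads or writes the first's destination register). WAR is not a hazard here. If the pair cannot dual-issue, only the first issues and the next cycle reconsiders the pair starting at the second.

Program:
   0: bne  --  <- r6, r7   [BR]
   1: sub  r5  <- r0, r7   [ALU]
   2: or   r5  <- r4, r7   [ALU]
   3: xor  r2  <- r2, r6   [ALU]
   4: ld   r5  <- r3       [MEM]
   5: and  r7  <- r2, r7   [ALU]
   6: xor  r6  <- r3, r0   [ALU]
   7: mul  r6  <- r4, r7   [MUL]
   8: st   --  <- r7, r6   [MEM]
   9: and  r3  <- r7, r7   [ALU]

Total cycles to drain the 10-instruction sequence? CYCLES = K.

t=0 i0,i1:bne.BR+sub.ALU ; pair
t=1 i2,i3:or.ALU+xor.ALU ; pair
t=2 i4,i5:ld.MEM+and.ALU ; pair
t=3 i6:xor.ALU ; WAW r6
t=4 i7:mul.MUL ; no-port MUL/MEM
t=5 i8,i9:st.MEM+and.ALU ; pair

CYCLES = 6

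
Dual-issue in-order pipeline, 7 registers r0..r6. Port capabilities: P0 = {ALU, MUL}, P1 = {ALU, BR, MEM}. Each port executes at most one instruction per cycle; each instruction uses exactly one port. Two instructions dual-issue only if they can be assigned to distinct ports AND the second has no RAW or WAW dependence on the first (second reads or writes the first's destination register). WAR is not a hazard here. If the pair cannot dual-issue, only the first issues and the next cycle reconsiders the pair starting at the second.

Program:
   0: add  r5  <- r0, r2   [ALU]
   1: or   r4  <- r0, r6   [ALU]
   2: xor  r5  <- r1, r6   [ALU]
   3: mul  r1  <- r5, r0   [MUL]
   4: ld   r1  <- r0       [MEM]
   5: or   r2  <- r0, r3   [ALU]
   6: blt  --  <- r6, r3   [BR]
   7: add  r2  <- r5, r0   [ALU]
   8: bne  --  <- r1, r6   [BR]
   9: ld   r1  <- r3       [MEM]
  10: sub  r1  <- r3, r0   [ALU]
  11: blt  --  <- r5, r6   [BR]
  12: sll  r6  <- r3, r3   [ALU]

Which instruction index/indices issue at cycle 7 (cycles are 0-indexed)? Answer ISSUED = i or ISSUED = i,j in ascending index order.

ISSUED = 10,11

0. add.ALU;or.ALU @i0,i1  | pair
1. xor.ALU @i2  | RAW r5
2. mul.MUL @i3  | WAW r1
3. ld.MEM;or.ALU @i4,i5  | pair
4. blt.BR;add.ALU @i6,i7  | pair
5. bne.BR @i8  | no-port BR/MEM
6. ld.MEM @i9  | WAW r1
7. sub.ALU;blt.BR @i10,i11  | pair
8. sll.ALU @i12  | tail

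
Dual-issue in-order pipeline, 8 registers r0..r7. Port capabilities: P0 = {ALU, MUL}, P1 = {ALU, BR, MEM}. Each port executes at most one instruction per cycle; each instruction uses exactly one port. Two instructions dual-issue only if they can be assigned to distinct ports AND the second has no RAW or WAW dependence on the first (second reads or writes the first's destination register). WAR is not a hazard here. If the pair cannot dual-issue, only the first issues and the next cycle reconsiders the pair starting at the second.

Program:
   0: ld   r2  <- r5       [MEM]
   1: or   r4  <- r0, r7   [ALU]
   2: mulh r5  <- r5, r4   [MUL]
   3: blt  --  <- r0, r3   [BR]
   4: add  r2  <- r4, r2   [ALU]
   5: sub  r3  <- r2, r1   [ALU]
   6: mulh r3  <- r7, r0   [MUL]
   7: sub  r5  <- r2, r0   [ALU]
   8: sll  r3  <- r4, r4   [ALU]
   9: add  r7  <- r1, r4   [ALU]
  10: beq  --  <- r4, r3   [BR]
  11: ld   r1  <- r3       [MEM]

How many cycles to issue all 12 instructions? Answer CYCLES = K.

CYCLES = 8

#0 head=0: ld;or i0/i1 pair
#1 head=2: mulh;blt i2/i3 pair
#2 head=4: add i4 RAW r2
#3 head=5: sub i5 WAW r3
#4 head=6: mulh;sub i6/i7 pair
#5 head=8: sll;add i8/i9 pair
#6 head=10: beq i10 no-port BR/MEM
#7 head=11: ld i11 tail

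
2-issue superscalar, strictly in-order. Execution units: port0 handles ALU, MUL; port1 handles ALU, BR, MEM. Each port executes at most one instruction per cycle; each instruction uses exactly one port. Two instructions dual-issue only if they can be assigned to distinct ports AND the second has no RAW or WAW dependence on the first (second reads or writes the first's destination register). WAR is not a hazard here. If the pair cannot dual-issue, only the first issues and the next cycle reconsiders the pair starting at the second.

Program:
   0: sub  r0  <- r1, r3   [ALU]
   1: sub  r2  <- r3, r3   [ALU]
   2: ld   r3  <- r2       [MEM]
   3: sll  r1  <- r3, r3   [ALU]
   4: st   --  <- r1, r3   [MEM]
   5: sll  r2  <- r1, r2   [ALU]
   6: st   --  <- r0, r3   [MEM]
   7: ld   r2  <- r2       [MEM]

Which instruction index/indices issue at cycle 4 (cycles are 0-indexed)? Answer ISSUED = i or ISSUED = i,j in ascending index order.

ISSUED = 6

c0: i0/i1 sub+sub  2-wide
c1: i2 ld  RAW r3
c2: i3 sll  RAW r1
c3: i4/i5 st+sll  2-wide
c4: i6 st  no-port MEM/MEM
c5: i7 ld  tail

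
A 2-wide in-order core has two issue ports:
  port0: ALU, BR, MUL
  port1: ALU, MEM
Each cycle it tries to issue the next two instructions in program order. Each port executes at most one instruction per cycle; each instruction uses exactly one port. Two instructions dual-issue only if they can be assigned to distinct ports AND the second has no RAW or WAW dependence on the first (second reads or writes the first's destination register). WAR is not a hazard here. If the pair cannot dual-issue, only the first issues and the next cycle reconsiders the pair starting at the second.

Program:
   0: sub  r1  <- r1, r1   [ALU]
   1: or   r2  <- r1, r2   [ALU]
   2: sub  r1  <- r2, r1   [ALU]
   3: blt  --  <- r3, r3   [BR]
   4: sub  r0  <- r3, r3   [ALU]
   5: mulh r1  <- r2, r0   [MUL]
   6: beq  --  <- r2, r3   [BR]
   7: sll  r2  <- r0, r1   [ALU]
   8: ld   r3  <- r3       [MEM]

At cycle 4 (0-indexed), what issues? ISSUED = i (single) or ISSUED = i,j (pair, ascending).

  cy0 -> i0 (sub) RAW r1
  cy1 -> i1 (or) RAW r2
  cy2 -> i2,i3 (sub blt) dual
  cy3 -> i4 (sub) RAW r0
  cy4 -> i5 (mulh) no-port MUL/BR
  cy5 -> i6,i7 (beq sll) dual
  cy6 -> i8 (ld) tail

ISSUED = 5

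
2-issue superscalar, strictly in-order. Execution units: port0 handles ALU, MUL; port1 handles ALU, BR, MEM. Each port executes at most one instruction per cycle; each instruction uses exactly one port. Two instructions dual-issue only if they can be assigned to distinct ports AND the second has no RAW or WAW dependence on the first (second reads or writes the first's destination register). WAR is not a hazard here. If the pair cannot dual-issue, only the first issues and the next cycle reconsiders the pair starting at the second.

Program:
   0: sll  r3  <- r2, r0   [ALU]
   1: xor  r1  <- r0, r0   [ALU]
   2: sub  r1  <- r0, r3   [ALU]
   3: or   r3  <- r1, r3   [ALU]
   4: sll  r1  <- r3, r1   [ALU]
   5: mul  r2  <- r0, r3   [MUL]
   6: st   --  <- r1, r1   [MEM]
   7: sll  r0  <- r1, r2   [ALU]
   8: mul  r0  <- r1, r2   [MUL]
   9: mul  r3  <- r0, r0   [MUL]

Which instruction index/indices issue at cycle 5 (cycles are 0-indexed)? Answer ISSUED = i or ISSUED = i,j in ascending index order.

ISSUED = 8

#0 head=0: sll/xor i0,i1 2-wide
#1 head=2: sub i2 RAW r1
#2 head=3: or i3 RAW r3
#3 head=4: sll/mul i4,i5 2-wide
#4 head=6: st/sll i6,i7 2-wide
#5 head=8: mul i8 no-port MUL/MUL
#6 head=9: mul i9 tail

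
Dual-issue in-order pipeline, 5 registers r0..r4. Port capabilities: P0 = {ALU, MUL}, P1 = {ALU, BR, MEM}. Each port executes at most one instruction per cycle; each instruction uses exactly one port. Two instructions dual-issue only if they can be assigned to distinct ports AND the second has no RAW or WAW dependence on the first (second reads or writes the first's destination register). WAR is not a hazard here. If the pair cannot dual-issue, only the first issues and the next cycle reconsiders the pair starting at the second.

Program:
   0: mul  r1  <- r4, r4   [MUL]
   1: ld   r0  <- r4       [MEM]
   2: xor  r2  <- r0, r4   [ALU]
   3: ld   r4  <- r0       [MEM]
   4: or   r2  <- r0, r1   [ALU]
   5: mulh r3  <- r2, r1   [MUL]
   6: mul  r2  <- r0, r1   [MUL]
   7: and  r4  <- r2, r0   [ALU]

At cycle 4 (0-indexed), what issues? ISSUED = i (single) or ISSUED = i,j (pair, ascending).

t=0 i0/i1:mul+ld ; dual
t=1 i2/i3:xor+ld ; dual
t=2 i4:or ; RAW r2
t=3 i5:mulh ; no-port MUL/MUL
t=4 i6:mul ; RAW r2
t=5 i7:and ; tail

ISSUED = 6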